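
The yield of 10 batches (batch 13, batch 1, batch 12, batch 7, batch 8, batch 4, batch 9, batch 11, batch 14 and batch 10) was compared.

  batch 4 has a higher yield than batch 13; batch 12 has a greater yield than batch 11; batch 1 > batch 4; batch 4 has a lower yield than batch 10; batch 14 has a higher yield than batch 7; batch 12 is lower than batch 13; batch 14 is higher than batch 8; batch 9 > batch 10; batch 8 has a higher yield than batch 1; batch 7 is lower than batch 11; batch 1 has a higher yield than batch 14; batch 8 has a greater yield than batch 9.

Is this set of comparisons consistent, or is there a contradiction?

We have batch 1 < batch 8 stated directly, yet also batch 8 < batch 14 < batch 1 by chaining the others — so batch 8 < batch 1. Contradiction.

inconsistent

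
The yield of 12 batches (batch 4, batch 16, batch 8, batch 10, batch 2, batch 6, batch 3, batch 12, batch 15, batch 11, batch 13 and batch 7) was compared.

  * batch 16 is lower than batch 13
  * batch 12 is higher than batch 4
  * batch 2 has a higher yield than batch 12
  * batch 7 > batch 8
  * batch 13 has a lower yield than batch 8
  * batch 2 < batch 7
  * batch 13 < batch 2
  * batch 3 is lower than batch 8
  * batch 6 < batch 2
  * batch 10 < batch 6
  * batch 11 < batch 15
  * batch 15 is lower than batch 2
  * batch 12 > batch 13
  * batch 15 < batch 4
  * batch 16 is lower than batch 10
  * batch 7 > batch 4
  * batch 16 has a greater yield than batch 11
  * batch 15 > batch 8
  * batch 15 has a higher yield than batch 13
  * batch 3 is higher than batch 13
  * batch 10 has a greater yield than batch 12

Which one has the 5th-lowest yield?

Chaining the given pairs: batch 11 < batch 16 < batch 13 < batch 3 < batch 8 < batch 15 < batch 4 < batch 12 < batch 10 < batch 6 < batch 2 < batch 7.
Counting 5 from the smallest end gives batch 8.

batch 8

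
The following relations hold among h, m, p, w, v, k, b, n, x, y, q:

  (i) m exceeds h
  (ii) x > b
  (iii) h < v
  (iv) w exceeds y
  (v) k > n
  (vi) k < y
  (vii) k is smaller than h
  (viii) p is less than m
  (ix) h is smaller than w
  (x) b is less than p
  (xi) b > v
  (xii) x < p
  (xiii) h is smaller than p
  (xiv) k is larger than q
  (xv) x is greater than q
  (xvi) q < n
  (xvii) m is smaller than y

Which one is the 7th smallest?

x

The consecutive relations fix a unique order: q < n < k < h < v < b < x < p < m < y < w.
The 7th smallest is x.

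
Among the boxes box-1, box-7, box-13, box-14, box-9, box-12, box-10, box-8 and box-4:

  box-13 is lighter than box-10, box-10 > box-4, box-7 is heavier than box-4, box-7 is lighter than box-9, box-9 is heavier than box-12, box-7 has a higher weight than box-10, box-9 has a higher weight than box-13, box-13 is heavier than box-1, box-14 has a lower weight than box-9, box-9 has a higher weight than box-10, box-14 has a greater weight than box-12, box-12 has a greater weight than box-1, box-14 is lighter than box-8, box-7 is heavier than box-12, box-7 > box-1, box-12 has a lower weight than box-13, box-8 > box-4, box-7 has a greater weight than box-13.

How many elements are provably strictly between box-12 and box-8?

1

Chaining upward from box-12 reaches: box-13, box-10, box-14, box-7, box-9.
Chaining downward from box-8 reaches: box-4, box-1, box-14.
Strictly between box-12 and box-8 are those in both lists: box-14 — 1 element.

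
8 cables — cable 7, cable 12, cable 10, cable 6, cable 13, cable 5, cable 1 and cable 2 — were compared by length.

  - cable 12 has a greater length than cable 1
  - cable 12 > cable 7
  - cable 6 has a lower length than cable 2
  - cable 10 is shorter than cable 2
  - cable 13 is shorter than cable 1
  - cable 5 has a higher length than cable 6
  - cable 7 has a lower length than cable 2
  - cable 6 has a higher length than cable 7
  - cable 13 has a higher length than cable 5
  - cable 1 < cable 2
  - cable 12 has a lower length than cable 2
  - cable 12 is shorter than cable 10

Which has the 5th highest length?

Chaining the given pairs: cable 7 < cable 6 < cable 5 < cable 13 < cable 1 < cable 12 < cable 10 < cable 2.
Counting 5 from the largest end gives cable 13.

cable 13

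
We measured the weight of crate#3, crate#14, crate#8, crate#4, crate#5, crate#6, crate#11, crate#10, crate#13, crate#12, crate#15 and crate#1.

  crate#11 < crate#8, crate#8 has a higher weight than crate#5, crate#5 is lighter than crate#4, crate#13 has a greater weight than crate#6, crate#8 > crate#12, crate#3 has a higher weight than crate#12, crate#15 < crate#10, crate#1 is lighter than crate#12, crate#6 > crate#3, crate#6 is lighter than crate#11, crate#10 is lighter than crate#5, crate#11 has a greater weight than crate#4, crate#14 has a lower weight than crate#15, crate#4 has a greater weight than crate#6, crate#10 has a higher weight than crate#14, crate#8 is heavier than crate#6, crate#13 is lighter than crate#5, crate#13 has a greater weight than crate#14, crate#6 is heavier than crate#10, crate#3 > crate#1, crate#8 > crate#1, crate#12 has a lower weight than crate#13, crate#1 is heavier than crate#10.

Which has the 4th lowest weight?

crate#1

The consecutive relations fix a unique order: crate#14 < crate#15 < crate#10 < crate#1 < crate#12 < crate#3 < crate#6 < crate#13 < crate#5 < crate#4 < crate#11 < crate#8.
Counting 4 from the smallest end gives crate#1.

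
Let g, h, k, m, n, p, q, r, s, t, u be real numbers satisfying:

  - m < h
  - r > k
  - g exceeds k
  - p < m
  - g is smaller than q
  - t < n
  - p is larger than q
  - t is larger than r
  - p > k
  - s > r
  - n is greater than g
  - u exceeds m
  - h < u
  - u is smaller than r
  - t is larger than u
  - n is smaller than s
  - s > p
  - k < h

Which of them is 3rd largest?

t

Piecing the relations together gives one ordering: k < g < q < p < m < h < u < r < t < n < s.
Counting 3 from the largest end gives t.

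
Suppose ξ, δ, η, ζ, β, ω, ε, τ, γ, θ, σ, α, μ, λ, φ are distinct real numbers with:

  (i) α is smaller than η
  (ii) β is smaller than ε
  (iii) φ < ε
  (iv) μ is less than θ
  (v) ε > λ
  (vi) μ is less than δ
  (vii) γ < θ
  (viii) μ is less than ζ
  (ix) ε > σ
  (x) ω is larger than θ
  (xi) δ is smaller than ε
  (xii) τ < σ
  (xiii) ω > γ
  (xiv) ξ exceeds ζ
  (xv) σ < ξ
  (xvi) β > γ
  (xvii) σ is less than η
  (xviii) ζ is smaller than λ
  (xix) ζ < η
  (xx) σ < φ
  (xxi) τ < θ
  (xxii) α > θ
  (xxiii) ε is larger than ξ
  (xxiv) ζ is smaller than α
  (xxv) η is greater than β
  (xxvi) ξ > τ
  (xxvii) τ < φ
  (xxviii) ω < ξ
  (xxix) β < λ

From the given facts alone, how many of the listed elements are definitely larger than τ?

From τ the given relations immediately reach σ, φ, θ, ξ.
From those, α, ω, η, ε — 8 in total.
No other element is forced above τ by the given relations, so the count is 8.

8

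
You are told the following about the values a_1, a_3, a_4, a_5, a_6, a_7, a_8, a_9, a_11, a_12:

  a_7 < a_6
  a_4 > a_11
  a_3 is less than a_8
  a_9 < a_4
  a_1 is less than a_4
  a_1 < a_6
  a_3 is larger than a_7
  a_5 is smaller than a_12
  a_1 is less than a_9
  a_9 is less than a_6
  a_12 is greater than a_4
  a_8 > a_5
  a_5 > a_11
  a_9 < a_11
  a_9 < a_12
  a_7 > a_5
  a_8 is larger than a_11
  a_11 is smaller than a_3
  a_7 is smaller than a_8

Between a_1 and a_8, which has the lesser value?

Chaining the given relations: a_1 < a_9 < a_11 < a_5 < a_7 < a_3 < a_8.
So a_1 < a_8; a_1 is the smaller of the two.

a_1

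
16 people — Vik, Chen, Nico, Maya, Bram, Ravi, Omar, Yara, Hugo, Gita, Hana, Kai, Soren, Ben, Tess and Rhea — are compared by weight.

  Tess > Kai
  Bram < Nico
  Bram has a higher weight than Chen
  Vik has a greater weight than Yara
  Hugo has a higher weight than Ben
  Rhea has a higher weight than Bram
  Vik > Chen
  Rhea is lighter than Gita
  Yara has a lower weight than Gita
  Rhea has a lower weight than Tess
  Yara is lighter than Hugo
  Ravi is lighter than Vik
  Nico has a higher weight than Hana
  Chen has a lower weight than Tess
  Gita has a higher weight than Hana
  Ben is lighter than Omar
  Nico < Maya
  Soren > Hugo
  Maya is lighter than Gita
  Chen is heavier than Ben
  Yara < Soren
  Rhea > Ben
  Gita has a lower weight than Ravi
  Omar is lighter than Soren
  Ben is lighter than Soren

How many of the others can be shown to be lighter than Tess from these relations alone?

The elements the relations force below Tess are Ben, Chen, Bram, Kai, Rhea — no chain reaches any other.
That is 5.

5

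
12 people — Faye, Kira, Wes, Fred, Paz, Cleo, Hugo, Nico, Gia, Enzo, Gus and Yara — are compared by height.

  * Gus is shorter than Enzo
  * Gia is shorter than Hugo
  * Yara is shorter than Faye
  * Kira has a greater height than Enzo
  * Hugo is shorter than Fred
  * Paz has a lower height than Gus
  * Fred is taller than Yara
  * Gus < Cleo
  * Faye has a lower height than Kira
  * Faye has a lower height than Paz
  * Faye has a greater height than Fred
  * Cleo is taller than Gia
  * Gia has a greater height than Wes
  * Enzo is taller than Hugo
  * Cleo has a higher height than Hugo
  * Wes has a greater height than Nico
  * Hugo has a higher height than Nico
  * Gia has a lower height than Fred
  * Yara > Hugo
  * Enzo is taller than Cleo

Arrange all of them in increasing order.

Each adjacent pair is fixed by a given relation: Nico < Wes; Wes < Gia; Gia < Hugo; Hugo < Yara; Yara < Fred; Fred < Faye; Faye < Paz; Paz < Gus; Gus < Cleo; Cleo < Enzo; Enzo < Kira. Chaining them end to end gives the full order.

Nico < Wes < Gia < Hugo < Yara < Fred < Faye < Paz < Gus < Cleo < Enzo < Kira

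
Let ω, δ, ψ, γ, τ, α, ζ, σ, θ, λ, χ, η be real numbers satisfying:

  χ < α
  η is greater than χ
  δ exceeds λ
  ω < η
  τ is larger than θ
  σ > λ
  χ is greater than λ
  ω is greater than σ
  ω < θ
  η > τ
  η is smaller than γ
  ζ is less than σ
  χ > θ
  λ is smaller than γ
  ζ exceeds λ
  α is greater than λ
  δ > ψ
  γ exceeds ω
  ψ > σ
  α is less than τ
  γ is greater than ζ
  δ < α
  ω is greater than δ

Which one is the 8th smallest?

Chaining the given pairs: λ < ζ < σ < ψ < δ < ω < θ < χ < α < τ < η < γ.
The 8th smallest is χ.

χ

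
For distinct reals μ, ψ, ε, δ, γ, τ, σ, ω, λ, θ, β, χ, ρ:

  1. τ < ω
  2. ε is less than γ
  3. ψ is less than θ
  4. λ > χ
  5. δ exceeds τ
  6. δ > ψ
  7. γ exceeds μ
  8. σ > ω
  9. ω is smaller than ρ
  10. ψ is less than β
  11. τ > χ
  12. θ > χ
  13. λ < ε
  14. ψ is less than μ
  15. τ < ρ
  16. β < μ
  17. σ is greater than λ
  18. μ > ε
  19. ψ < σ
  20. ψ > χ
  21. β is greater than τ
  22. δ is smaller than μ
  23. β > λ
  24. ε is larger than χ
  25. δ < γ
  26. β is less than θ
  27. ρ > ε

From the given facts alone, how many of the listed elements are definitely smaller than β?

The elements the relations force below β are χ, τ, ψ, λ — no chain reaches any other.
That is 4.

4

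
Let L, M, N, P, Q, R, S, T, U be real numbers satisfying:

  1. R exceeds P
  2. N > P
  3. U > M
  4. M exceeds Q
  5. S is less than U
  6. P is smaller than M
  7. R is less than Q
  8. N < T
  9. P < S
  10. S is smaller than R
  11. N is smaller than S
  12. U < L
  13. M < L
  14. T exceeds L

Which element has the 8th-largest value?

Piecing the relations together gives one ordering: P < N < S < R < Q < M < U < L < T.
Counting 8 from the largest end gives N.

N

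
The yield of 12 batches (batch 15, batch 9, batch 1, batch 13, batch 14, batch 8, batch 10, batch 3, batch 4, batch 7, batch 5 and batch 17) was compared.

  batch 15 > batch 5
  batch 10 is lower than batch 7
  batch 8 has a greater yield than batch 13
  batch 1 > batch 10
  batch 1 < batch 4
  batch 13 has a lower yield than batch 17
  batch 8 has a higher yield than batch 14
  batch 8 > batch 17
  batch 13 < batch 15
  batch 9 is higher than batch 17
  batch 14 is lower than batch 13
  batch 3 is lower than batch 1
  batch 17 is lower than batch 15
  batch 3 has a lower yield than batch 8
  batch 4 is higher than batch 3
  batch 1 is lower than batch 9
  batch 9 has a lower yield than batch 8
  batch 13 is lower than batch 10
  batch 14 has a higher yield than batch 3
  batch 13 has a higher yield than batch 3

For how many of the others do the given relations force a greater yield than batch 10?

5

The elements the relations force above batch 10 are batch 1, batch 9, batch 4, batch 7, batch 8 — no chain reaches any other.
That is 5.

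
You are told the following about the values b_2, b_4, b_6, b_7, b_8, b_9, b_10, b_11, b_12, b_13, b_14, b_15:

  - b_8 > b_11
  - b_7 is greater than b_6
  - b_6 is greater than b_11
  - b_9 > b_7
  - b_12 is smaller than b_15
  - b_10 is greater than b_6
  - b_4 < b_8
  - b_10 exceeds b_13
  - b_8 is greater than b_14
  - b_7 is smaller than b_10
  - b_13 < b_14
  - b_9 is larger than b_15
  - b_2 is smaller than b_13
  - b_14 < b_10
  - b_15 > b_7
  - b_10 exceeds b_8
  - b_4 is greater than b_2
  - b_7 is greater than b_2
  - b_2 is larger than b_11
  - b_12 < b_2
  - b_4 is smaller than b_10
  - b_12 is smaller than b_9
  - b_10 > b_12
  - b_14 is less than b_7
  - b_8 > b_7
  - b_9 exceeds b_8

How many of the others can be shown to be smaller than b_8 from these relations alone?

8

The elements the relations force below b_8 are b_12, b_11, b_2, b_4, b_13, b_14, b_6, b_7 — no chain reaches any other.
That is 8.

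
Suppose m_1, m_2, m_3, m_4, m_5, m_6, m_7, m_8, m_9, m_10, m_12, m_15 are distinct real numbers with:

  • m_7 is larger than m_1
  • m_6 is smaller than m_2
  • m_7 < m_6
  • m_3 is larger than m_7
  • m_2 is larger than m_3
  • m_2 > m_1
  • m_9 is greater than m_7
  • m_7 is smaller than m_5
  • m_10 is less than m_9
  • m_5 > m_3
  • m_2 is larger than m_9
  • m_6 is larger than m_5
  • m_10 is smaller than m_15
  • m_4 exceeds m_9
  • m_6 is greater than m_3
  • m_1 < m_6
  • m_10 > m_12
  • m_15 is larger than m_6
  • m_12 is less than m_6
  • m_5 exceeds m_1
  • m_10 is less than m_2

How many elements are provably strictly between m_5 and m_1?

2

Chaining upward from m_1 reaches: m_7, m_3, m_6, m_15, m_9, m_2, m_4.
Chaining downward from m_5 reaches: m_7, m_3.
Strictly between m_1 and m_5 are those in both lists: m_7, m_3 — 2 elements.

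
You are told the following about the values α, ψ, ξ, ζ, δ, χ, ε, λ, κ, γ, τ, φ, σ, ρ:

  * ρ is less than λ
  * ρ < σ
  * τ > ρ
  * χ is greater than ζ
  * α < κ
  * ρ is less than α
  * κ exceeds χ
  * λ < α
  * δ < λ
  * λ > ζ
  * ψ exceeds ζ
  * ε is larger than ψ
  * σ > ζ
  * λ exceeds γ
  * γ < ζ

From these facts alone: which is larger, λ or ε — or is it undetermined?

undetermined

Following every chain through ε: below ε we get γ, ζ, ψ.
λ is not reached, and no chain runs the other way from λ to ε.
So the given relations leave the order of ε and λ undetermined.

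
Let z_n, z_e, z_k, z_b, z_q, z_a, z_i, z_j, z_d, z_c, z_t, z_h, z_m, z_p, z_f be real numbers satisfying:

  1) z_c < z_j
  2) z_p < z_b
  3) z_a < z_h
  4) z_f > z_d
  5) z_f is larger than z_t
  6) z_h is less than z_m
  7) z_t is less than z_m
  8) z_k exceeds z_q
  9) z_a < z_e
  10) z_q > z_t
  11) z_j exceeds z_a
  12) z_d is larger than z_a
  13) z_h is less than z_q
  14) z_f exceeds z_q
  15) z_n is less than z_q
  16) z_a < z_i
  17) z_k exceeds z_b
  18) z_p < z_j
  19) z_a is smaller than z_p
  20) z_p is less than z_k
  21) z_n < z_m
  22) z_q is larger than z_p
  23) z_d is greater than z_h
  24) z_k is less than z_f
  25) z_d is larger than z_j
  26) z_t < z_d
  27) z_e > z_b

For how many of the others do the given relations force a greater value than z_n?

4

Directly above z_n: z_q, z_m.
One step further: z_k, z_f (4 so far).
Nothing else is reachable above z_n; 4 in all.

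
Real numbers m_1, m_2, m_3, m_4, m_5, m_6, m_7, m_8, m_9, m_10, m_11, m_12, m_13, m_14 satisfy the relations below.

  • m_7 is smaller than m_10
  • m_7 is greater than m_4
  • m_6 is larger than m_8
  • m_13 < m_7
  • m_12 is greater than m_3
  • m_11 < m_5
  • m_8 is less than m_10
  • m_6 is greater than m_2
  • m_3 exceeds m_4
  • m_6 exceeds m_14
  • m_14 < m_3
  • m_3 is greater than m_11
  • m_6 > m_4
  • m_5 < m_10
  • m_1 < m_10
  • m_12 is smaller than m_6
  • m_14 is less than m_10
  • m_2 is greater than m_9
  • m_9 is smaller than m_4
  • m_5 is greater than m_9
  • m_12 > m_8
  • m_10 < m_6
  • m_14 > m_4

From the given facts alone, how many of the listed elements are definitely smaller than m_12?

Directly below m_12: m_8, m_3.
One step further: m_11, m_4, m_14 (5 so far).
One step further: m_9 (6 so far).
No other element is forced below m_12 by the given relations, so the count is 6.

6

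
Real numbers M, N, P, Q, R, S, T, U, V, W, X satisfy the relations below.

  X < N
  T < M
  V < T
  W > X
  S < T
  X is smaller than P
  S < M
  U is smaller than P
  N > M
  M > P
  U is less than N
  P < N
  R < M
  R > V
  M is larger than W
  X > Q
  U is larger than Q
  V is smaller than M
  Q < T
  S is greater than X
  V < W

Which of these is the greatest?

Q is not greatest since Q < T; X is not greatest since X < P; V is not greatest since V < T; U is not greatest since U < N; R is not greatest since R < M; S is not greatest since S < M; P is not greatest since P < N; W is not greatest since W < M; T is not greatest since T < M; M is not greatest since M < N.
Only N has nothing above it, so N is the greatest.

N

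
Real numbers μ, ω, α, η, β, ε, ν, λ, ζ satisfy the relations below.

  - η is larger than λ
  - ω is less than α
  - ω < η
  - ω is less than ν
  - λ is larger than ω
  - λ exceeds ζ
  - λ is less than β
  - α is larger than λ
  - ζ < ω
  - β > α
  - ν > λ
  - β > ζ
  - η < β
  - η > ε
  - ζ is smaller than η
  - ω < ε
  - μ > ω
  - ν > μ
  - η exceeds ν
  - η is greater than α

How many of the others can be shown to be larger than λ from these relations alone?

Directly above λ: α, ν, η, β.
Nothing else is reachable above λ; 4 in all.

4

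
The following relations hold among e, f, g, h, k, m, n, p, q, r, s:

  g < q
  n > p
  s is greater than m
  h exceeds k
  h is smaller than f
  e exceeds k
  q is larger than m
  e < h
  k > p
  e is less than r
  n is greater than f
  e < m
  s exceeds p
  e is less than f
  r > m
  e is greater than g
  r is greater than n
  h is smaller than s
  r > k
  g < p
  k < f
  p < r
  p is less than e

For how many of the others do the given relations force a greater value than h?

From h the given relations immediately reach f, s.
From those, n — 3 in total.
From those, r — 4 in total.
No other element is forced above h by the given relations, so the count is 4.

4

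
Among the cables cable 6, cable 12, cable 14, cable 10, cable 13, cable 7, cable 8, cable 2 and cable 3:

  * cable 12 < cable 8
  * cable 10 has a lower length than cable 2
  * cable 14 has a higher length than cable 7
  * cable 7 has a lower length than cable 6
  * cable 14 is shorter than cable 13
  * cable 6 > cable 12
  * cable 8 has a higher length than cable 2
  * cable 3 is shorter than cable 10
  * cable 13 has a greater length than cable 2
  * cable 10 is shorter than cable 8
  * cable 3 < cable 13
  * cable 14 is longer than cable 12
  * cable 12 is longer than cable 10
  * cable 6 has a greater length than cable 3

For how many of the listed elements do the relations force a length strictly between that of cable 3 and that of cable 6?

2

Chaining upward from cable 3 reaches: cable 10, cable 2, cable 12, cable 8, cable 14, cable 13.
Chaining downward from cable 6 reaches: cable 10, cable 7, cable 12.
Strictly between cable 3 and cable 6 are those in both lists: cable 10, cable 12 — 2 elements.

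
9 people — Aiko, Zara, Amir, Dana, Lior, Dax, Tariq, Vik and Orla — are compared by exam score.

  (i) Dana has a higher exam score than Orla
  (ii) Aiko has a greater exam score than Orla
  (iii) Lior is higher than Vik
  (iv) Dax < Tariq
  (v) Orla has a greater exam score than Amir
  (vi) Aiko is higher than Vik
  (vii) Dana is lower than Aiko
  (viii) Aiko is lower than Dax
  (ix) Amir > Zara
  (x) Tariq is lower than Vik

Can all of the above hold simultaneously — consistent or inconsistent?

inconsistent

We have Vik < Aiko stated directly, yet also Aiko < Dax < Tariq < Vik by chaining the others — so Aiko < Vik. Contradiction.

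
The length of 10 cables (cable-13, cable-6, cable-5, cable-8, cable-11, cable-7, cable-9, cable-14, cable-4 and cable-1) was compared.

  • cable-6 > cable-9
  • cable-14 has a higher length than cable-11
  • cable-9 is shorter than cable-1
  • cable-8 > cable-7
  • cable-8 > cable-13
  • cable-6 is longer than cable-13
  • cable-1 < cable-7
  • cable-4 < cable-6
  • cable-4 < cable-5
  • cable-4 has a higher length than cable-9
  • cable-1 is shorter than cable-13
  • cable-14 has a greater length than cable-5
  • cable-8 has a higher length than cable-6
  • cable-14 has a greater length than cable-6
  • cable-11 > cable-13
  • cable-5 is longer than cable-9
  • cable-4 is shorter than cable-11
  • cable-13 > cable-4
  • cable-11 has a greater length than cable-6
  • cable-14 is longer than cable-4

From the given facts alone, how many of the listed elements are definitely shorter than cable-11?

5

The elements the relations force below cable-11 are cable-9, cable-1, cable-4, cable-13, cable-6 — no chain reaches any other.
That is 5.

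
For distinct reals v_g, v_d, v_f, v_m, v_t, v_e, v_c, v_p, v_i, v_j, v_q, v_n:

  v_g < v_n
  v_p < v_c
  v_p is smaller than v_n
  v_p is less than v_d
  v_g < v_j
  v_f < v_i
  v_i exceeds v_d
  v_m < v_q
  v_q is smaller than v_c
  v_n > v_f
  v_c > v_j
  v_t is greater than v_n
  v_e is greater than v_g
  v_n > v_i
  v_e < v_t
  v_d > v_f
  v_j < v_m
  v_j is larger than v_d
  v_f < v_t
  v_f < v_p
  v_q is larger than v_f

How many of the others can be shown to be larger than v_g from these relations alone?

7

From v_g the given relations immediately reach v_j, v_e, v_n.
From those, v_m, v_c, v_t — 6 in total.
From those, v_q — 7 in total.
Nothing else is reachable above v_g; 7 in all.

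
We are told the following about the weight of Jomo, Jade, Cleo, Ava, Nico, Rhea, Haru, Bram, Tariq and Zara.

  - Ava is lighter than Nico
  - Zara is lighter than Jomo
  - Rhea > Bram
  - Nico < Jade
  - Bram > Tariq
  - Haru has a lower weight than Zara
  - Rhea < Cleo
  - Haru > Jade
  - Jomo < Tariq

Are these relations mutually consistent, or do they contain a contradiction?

The single ordering Ava < Nico < Jade < Haru < Zara < Jomo < Tariq < Bram < Rhea < Cleo satisfies every listed relation, so no contradiction arises.

consistent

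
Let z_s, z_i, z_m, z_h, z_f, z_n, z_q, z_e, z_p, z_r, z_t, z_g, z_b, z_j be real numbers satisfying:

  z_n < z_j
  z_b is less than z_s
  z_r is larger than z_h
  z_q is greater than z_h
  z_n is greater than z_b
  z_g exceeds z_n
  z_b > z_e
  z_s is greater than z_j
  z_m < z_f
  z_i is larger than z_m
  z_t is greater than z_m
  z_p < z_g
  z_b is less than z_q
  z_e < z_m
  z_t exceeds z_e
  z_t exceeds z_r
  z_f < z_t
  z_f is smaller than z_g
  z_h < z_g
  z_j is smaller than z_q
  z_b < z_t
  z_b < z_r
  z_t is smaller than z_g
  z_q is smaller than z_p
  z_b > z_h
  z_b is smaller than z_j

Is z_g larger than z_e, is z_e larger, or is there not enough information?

z_g

Following the relations from z_e: z_e < z_b < z_j < z_q < z_p < z_g.
So z_g is larger.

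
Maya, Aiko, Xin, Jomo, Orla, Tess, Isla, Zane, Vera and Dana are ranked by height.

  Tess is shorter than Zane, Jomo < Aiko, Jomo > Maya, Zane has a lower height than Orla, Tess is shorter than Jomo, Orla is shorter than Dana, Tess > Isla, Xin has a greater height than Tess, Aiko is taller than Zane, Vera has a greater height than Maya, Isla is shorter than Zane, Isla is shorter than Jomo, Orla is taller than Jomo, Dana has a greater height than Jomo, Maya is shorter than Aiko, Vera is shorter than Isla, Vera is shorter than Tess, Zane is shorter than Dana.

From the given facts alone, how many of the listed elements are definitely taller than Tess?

Directly above Tess: Zane, Jomo, Xin.
One step further: Orla, Aiko, Dana (6 so far).
No other element is forced above Tess by the given relations, so the count is 6.

6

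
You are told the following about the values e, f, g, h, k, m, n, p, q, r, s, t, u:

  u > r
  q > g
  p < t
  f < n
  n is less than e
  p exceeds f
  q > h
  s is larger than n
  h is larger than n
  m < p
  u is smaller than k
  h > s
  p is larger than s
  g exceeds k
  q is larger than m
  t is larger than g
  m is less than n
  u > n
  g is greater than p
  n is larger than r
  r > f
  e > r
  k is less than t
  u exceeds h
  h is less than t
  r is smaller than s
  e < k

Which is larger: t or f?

f < r < n < s < h < u < k < g < t, by transitivity through r, n, s, h, u, k, g.
So f < t; t is the larger of the two.

t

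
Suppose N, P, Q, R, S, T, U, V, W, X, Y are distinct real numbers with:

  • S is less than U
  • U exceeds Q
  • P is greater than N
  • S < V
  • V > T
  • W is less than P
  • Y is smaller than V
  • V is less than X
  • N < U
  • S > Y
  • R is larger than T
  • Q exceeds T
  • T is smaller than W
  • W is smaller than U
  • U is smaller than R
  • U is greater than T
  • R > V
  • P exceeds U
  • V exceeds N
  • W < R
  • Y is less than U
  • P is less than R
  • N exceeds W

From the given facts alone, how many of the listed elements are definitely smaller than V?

Directly below V: Y, T, S, N.
One step further: W (5 so far).
No other element is forced below V by the given relations, so the count is 5.

5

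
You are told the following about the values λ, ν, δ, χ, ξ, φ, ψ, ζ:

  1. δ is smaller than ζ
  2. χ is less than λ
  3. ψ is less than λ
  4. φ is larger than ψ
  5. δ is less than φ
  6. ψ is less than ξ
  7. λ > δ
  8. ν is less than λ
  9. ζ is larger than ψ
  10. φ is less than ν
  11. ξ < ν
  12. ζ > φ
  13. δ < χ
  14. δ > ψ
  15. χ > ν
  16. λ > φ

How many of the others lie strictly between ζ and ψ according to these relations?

2

Chaining upward from ψ reaches: δ, ξ, φ, ν, χ, λ.
Chaining downward from ζ reaches: δ, φ.
Strictly between ψ and ζ are those in both lists: δ, φ — 2 elements.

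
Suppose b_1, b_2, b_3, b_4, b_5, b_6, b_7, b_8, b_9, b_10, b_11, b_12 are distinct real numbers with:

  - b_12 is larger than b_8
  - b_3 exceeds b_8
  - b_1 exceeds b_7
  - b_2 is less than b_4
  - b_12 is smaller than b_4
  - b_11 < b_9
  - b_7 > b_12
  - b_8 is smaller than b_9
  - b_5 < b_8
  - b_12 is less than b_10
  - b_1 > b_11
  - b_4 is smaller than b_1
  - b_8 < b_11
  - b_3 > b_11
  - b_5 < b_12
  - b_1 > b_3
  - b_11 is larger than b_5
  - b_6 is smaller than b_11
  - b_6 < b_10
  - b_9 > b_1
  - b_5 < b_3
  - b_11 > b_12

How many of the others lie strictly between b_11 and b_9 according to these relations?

The relations place b_11 below b_9. An element lies strictly between them when it is forced above b_11 and also forced below b_9.
Above b_11: {b_3, b_1}. Below b_9: {b_5, b_8, b_12, b_2, b_6, b_7, b_3, b_4, b_1}.
Intersection: {b_3, b_1} — 2.

2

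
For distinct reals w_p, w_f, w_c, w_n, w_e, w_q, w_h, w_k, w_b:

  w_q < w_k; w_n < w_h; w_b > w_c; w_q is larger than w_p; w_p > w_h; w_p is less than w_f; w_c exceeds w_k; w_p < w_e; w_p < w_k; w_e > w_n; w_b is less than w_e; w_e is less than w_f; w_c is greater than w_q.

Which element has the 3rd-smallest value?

Piecing the relations together gives one ordering: w_n < w_h < w_p < w_q < w_k < w_c < w_b < w_e < w_f.
The 3rd smallest is w_p.

w_p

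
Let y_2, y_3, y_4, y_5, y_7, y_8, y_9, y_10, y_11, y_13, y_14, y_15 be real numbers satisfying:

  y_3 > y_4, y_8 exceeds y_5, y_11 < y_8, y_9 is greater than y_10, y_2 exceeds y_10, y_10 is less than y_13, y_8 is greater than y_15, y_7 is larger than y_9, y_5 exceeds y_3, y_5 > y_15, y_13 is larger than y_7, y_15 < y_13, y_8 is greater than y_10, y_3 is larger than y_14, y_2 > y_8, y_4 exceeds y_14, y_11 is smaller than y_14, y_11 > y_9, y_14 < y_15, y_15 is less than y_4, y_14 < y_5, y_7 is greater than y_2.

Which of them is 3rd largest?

y_2

Piecing the relations together gives one ordering: y_10 < y_9 < y_11 < y_14 < y_15 < y_4 < y_3 < y_5 < y_8 < y_2 < y_7 < y_13.
Counting 3 from the largest end gives y_2.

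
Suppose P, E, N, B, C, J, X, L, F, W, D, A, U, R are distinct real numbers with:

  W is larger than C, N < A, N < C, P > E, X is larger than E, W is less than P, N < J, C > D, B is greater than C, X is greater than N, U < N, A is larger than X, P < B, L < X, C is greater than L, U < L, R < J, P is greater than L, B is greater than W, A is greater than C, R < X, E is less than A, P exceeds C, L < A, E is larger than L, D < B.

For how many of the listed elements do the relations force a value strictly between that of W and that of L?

1

The relations place L below W. An element lies strictly between them when it is forced above L and also forced below W.
Above L: {C, E, X, P, B, A}. Below W: {D, U, N, C}.
Intersection: {C} — 1.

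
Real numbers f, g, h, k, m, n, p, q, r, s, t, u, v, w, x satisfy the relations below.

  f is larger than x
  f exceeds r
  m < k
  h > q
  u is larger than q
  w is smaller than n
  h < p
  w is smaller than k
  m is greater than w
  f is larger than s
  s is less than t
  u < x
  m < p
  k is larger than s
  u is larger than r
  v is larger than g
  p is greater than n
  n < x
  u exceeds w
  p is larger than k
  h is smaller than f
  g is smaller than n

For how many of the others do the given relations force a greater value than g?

Directly above g: n, v.
One step further: x, p (4 so far).
One step further: f (5 so far).
Nothing else is reachable above g; 5 in all.

5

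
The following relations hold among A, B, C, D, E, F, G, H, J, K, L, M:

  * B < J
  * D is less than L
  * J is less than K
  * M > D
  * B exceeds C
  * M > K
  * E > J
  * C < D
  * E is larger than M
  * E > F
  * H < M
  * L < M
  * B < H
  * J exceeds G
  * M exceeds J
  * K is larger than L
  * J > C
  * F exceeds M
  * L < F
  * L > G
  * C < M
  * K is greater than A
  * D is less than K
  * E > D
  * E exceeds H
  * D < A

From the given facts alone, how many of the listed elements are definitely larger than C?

Directly above C: D, B, J, M.
One step further: A, L, K, H, F, E (10 so far).
No other element is forced above C by the given relations, so the count is 10.

10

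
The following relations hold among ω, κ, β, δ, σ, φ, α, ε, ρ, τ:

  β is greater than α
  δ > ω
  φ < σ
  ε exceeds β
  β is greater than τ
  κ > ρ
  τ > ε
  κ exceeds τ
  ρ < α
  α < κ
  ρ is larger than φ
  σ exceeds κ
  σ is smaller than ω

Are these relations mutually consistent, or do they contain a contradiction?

inconsistent

We have τ < β stated directly, yet also β < ε < τ by chaining the others — so β < τ. Contradiction.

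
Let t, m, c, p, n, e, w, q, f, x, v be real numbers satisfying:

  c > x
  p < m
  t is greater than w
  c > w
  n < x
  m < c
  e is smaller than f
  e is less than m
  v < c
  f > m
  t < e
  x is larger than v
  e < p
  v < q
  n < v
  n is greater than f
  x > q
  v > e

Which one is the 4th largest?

Piecing the relations together gives one ordering: w < t < e < p < m < f < n < v < q < x < c.
Counting 4 from the largest end gives v.

v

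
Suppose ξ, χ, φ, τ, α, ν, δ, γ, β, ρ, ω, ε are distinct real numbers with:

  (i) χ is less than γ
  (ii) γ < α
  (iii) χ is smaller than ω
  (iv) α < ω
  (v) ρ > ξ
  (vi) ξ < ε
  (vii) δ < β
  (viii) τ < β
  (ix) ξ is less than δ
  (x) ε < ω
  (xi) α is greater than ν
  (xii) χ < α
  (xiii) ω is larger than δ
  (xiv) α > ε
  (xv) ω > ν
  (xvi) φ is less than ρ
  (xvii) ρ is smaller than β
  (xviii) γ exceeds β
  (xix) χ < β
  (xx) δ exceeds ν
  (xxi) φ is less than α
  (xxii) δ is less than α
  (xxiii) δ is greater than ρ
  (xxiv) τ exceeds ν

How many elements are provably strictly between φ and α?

The relations place φ below α. An element lies strictly between them when it is forced above φ and also forced below α.
Above φ: {ρ, δ, β, γ, ω}. Below α: {ξ, ν, τ, χ, ρ, δ, ε, β, γ}.
Intersection: {ρ, δ, β, γ} — 4.

4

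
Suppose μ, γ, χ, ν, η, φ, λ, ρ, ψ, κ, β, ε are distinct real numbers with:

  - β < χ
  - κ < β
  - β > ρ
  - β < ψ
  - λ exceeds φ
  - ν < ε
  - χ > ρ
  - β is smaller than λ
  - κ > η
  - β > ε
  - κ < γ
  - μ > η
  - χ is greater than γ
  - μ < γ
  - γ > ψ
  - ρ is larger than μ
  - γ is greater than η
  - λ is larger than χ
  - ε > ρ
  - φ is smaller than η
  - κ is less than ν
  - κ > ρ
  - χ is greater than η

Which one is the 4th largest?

The consecutive relations fix a unique order: φ < η < μ < ρ < κ < ν < ε < β < ψ < γ < χ < λ.
Counting 4 from the largest end gives ψ.

ψ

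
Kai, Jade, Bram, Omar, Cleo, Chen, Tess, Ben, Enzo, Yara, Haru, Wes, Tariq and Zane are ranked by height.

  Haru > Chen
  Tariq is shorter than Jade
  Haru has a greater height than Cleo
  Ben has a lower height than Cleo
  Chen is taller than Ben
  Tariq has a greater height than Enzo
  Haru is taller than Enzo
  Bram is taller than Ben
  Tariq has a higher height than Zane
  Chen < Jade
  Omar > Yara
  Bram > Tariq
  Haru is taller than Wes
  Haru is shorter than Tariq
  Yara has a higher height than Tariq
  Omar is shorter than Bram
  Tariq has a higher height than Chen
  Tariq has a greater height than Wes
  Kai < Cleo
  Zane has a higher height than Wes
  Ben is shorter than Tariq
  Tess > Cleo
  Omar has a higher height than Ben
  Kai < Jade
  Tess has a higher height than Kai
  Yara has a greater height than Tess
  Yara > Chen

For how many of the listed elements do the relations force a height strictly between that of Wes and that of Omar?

The relations place Wes below Omar. An element lies strictly between them when it is forced above Wes and also forced below Omar.
Above Wes: {Zane, Haru, Tariq, Yara, Bram, Jade}. Below Omar: {Ben, Chen, Zane, Kai, Cleo, Enzo, Tess, Haru, Tariq, Yara}.
Intersection: {Zane, Haru, Tariq, Yara} — 4.

4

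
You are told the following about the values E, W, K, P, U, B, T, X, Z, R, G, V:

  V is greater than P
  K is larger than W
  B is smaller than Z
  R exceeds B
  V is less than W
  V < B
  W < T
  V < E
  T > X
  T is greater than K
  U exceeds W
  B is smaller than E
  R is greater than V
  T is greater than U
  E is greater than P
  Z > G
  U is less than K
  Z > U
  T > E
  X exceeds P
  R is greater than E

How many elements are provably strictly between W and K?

1

The relations place W below K. An element lies strictly between them when it is forced above W and also forced below K.
Above W: {U, Z, T}. Below K: {P, V, U}.
Intersection: {U} — 1.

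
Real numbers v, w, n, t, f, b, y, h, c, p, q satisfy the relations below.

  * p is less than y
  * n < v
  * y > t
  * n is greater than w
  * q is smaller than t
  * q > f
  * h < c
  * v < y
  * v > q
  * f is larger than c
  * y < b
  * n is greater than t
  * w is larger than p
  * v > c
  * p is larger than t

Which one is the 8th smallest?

n

Piecing the relations together gives one ordering: h < c < f < q < t < p < w < n < v < y < b.
The 8th smallest is n.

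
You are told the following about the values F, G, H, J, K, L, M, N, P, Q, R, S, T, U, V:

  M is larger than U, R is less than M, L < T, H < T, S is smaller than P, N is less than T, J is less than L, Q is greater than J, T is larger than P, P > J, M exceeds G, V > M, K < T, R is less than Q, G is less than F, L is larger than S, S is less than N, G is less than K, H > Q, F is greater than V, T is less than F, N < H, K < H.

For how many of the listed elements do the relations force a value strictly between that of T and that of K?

1

The relations place K below T. An element lies strictly between them when it is forced above K and also forced below T.
Above K: {H, F}. Below T: {R, J, G, Q, S, P, N, L, H}.
Intersection: {H} — 1.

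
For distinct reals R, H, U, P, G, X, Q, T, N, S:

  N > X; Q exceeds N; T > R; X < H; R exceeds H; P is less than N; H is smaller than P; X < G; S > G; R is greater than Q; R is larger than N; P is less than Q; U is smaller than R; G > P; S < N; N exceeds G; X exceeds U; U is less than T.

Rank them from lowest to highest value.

U < X < H < P < G < S < N < Q < R < T

Nothing is placed below U, so it is least; from there U < X; X < H; H < P; P < G; G < S; S < N; N < Q; Q < R; R < T, each given directly.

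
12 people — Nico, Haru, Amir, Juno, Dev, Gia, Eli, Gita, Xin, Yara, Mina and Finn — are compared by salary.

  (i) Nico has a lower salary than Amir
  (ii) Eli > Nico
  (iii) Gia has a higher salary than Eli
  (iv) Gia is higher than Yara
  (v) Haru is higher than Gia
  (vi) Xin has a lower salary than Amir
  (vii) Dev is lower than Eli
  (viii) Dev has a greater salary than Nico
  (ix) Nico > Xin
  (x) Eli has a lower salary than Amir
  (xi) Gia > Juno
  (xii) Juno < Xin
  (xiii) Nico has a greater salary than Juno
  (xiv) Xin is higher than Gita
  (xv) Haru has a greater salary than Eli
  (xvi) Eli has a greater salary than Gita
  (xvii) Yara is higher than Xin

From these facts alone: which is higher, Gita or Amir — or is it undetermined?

Amir

The relevant relations are Gita < Xin; Xin < Nico; Nico < Eli; Eli < Amir.
Chaining these gives Gita < Xin < Nico < Eli < Amir.
So Amir is higher.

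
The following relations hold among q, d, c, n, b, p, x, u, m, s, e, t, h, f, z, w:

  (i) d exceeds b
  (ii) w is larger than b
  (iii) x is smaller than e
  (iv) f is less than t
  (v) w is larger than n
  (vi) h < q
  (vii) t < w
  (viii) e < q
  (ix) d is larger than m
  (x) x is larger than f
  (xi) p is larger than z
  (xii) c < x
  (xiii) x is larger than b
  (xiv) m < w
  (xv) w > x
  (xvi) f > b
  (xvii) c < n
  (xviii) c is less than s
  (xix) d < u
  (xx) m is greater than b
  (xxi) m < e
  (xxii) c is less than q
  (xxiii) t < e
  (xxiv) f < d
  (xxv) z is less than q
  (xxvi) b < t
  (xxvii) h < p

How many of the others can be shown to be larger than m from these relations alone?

5

The elements the relations force above m are d, w, u, e, q — no chain reaches any other.
That is 5.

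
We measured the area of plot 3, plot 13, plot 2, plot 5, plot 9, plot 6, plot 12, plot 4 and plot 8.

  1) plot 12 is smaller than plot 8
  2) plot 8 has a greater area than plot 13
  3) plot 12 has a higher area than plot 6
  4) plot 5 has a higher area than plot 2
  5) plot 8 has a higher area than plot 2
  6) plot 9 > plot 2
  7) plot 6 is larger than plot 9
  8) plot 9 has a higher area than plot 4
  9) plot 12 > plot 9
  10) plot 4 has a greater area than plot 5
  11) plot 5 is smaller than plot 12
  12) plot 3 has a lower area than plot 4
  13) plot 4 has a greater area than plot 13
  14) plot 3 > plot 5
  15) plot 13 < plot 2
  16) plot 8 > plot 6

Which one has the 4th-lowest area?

plot 3

Chaining the given pairs: plot 13 < plot 2 < plot 5 < plot 3 < plot 4 < plot 9 < plot 6 < plot 12 < plot 8.
Counting 4 from the smallest end gives plot 3.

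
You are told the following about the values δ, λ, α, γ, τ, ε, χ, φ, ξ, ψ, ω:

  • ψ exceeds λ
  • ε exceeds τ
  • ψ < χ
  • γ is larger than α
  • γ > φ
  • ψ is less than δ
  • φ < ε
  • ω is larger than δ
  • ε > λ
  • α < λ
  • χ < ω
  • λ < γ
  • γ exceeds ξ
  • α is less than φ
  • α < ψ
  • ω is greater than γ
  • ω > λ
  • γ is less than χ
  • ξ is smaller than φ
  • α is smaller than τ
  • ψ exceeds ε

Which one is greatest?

Chaining downward from ω: directly below it, λ, δ, γ, χ; then α, ξ, φ, ψ; then ε; then τ.
That covers every other element, and nothing is given above ω, so ω is the greatest.

ω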